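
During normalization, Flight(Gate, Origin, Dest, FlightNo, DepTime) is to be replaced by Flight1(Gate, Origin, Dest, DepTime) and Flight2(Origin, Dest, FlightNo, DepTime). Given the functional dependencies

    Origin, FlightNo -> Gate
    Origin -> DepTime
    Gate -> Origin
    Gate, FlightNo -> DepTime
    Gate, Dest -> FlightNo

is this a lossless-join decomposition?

Common attributes: Flight1 ∩ Flight2 = {Origin, Dest, DepTime}.
No dependency enlarges {Origin, Dest, DepTime}, so (Origin, Dest, DepTime)⁺ = {Origin, Dest, DepTime}.
The closure contains neither all of Flight1 = {Gate, Origin, Dest, DepTime} nor all of Flight2 = {Origin, Dest, FlightNo, DepTime}, so the common attributes are not a superkey of either fragment. The join is lossy.

No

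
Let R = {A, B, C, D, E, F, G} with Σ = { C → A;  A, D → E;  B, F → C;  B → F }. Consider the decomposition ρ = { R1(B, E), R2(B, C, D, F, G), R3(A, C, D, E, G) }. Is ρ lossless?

Chase test. Columns are A, B, C, D, E, F, G; row i has aⱼ where attribute j ∈ Ri, else bᵢⱼ.
Initial tableau (one row per fragment):
  row 1: b11 a2 b13 b14 a5 b16 b17
  row 2: b21 a2 a3 a4 b25 a6 a7
  row 3: a1 b32 a3 a4 a5 b36 a7
Rows 2 and 3 agree on C; apply C→A and equate their A entries.
Rows 2 and 3 agree on A, D; apply A, D→E and equate their E entries.
Rows 1 and 2 agree on B; apply B→F and equate their F entries.
Rows 1 and 2 agree on B, F; apply B, F→C and equate their C entries.
Rows 1 and 2 agree on C; apply C→A and equate their A entries.
Row 2 is now all distinguished symbols — the join is lossless.

Yes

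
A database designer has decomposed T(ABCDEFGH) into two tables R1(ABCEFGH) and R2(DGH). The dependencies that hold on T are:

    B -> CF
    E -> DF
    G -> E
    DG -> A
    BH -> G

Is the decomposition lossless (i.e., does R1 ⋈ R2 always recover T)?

Common attributes: R1 ∩ R2 = {GH}.
Closure of {GH}: G → E applies, adding E; E → DF applies, adding DF; DG → A applies, adding A. So (GH)⁺ = {ADEFGH}.
This closure contains every attribute of R2, so R1 ∩ R2 → R2. The join is lossless.

Yes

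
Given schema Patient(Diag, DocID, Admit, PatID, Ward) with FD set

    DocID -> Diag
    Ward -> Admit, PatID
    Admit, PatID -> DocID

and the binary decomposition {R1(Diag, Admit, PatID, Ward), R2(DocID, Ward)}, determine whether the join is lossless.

Common attributes: R1 ∩ R2 = {Ward}.
Closure of {Ward}: Ward → Admit, PatID applies, adding Admit, PatID; Admit, PatID → DocID applies, adding DocID; DocID → Diag applies, adding Diag. So (Ward)⁺ = {Diag, DocID, Admit, PatID, Ward}.
This closure contains every attribute of R1, so R1 ∩ R2 → R1. The join is lossless.

Yes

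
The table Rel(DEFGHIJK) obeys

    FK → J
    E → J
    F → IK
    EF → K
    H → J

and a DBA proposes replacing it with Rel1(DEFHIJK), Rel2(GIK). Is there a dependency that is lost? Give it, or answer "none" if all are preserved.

none

FK → J lies within Rel1.
E → J lies within Rel1.
F → IK lies within Rel1.
EF → K lies within Rel1.
H → J lies within Rel1.
Every dependency is enforceable on the fragments, so the decomposition is dependency-preserving.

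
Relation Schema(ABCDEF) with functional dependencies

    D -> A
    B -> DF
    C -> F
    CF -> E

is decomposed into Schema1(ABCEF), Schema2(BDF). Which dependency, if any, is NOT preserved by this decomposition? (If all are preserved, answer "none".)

Check D → A: no single fragment contains all of {AD}, and the restricted closure of {D} across the fragments never reaches {A}.
B → DF is preserved.
C → F is preserved.
CF → E is preserved.

D -> A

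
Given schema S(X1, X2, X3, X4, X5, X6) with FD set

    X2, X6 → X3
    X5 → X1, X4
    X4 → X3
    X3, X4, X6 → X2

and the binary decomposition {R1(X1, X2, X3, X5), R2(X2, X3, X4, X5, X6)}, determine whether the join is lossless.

Common attributes: R1 ∩ R2 = {X2, X3, X5}.
Closure of {X2, X3, X5}: X5 → X1, X4 applies, adding X1, X4. So (X2, X3, X5)⁺ = {X1, X2, X3, X4, X5}.
This closure contains every attribute of R1, so R1 ∩ R2 → R1. The join is lossless.

Yes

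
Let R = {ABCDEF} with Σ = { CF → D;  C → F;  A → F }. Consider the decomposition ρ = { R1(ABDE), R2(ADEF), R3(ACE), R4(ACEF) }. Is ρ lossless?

Chase test. Columns are ABCDEF; row i has aⱼ where attribute j ∈ Ri, else bᵢⱼ.
Initial tableau (one row per fragment):
  row 1: a1 a2 b13 a4 a5 b16
  row 2: a1 b22 b23 a4 a5 a6
  row 3: a1 b32 a3 b34 a5 b36
  row 4: a1 b42 a3 b44 a5 a6
Rows 3 and 4 agree on C; apply C→F and equate their F entries.
Rows 1 and 2 agree on A; apply A→F and equate their F entries.
Rows 3 and 4 agree on CF; apply CF→D and equate their D entries.
No row becomes fully distinguished — the join is lossy.

No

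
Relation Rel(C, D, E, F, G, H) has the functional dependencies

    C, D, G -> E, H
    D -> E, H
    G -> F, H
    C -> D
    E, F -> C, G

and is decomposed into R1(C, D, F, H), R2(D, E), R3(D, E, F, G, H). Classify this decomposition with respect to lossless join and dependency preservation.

lossless and dependency-preserving

Lossless test (chase): Rows 1 and 2 agree on D; apply D→E, H and equate their E, H entries. Rows 1 and 3 agree on E, F; apply E, F→C, G and equate their C, G entries. Row 1 is now all distinguished symbols — the join is lossless.
Dependency preservation: C, D, G → E, H; E, F → C, G are not contained in any single fragment, but the restricted closure of each left-hand side across the fragments still reaches the right-hand side; the remaining FDs each lie inside some fragment. All dependencies are preserved.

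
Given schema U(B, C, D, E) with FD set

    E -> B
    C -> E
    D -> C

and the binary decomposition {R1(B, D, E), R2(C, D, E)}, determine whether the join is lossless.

Yes

Common attributes: R1 ∩ R2 = {D, E}.
Closure of {D, E}: E → B applies, adding B; D → C applies, adding C. So (D, E)⁺ = {B, C, D, E}.
This closure contains every attribute of R1, so R1 ∩ R2 → R1. The join is lossless.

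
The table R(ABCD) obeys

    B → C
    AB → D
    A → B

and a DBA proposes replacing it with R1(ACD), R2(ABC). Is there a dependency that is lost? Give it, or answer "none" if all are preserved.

B → C lies within R2.
AB → D: restricted closure across fragments reaches D.
A → B lies within R2.
Every dependency is enforceable on the fragments, so the decomposition is dependency-preserving.

none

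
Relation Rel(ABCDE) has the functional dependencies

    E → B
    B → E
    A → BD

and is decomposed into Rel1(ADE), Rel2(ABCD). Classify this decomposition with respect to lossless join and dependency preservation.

Lossless test: (AD)⁺ = {ABDE}, which contains all of one fragment — lossless.
Dependency preservation: the restricted closure of {E} across the fragments never reaches {B}, so E → B cannot be enforced without a join — not preserved.

lossless but not dependency-preserving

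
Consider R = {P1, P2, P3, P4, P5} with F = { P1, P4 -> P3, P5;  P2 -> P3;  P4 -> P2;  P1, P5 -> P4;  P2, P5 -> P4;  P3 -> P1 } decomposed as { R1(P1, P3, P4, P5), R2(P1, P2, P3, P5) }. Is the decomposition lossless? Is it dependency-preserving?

Lossless test: (P1, P3, P5)⁺ = {P1, P2, P3, P4, P5}, which contains all of one fragment — lossless.
Dependency preservation: P4 → P2; P2, P5 → P4 are not contained in any single fragment, but the restricted closure of each left-hand side across the fragments still reaches the right-hand side; the remaining FDs each lie inside some fragment. All dependencies are preserved.

lossless and dependency-preserving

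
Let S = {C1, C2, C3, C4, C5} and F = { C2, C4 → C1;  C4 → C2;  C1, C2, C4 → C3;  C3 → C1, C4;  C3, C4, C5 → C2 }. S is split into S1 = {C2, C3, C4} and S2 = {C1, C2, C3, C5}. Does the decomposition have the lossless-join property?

Yes

Common attributes: S1 ∩ S2 = {C2, C3}.
Closure of {C2, C3}: C3 → C1, C4 applies, adding C1, C4. So (C2, C3)⁺ = {C1, C2, C3, C4}.
This closure contains every attribute of S1, so S1 ∩ S2 → S1. The join is lossless.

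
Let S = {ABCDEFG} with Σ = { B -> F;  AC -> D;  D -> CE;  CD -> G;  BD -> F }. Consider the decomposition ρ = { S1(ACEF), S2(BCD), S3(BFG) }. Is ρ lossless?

Chase test. Columns are ABCDEFG; row i has aⱼ where attribute j ∈ Si, else bᵢⱼ.
Initial tableau (one row per fragment):
  row 1: a1 b12 a3 b14 a5 a6 b17
  row 2: b21 a2 a3 a4 b25 b26 b27
  row 3: b31 a2 b33 b34 b35 a6 a7
Rows 2 and 3 agree on B; apply B→F and equate their F entries.
No row becomes fully distinguished — the join is lossy.

No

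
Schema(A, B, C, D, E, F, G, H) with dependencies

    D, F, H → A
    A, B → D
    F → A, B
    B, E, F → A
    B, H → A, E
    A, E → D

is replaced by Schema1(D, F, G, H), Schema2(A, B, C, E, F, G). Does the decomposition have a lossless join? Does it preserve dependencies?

lossy and not dependency-preserving

Lossless test: (F, G)⁺ = {A, B, D, F, G}, which is a superkey of neither fragment — lossy.
Dependency preservation: the restricted closure of {A, B} across the fragments never reaches {D}, so A, B → D cannot be enforced without a join — not preserved.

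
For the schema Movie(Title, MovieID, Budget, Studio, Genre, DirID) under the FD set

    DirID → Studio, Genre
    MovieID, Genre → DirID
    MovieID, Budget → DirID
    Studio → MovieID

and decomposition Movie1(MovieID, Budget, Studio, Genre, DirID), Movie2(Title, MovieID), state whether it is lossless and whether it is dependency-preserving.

Lossless test: (MovieID)⁺ = {MovieID}, which is a superkey of neither fragment — lossy.
Dependency preservation: every FD's attributes lie within a single fragment, so each can be enforced locally — preserved.

lossy but dependency-preserving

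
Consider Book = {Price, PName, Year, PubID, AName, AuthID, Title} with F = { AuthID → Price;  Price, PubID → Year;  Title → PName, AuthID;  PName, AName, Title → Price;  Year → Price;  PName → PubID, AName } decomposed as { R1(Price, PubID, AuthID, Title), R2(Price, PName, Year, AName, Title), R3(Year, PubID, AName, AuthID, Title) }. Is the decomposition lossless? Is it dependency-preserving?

Lossless test (chase): Rows 1 and 3 agree on AuthID; apply AuthID→Price and equate their Price entries. Rows 1 and 3 agree on Price, PubID; apply Price, PubID→Year and equate their Year entries. Rows 1 and 2 agree on Title; apply Title→PName, AuthID and equate their PName, AuthID entries. Rows 1 and 3 agree on Title; apply Title→PName, AuthID and equate their PName, AuthID entries. Rows 1 and 2 agree on PName; apply PName→PubID, AName and equate their PubID, AName entries. Row 1 is now all distinguished symbols — the join is lossless.
Dependency preservation: the restricted closure of {Price, PubID} across the fragments never reaches {Year}, so Price, PubID → Year cannot be enforced without a join — not preserved.

lossless but not dependency-preserving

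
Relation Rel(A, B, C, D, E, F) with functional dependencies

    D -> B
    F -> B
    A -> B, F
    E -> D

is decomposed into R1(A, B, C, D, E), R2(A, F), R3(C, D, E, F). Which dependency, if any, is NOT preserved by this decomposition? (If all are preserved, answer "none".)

F -> B

Check F → B: no single fragment contains all of {B, F}, and the restricted closure of {F} across the fragments never reaches {B}.
D → B is preserved.
A → B, F is preserved.
E → D is preserved.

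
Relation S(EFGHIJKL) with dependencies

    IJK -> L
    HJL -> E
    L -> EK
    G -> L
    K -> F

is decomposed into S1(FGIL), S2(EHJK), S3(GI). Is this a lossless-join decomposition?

No

Chase test. Columns are EFGHIJKL; row i has aⱼ where attribute j ∈ Si, else bᵢⱼ.
Initial tableau (one row per fragment):
  row 1: b11 a2 a3 b14 a5 b16 b17 a8
  row 2: a1 b22 b23 a4 b25 a6 a7 b28
  row 3: b31 b32 a3 b34 a5 b36 b37 b38
Rows 1 and 3 agree on G; apply G→L and equate their L entries.
Rows 1 and 3 agree on L; apply L→EK and equate their EK entries.
Rows 1 and 3 agree on K; apply K→F and equate their F entries.
No row becomes fully distinguished — the join is lossy.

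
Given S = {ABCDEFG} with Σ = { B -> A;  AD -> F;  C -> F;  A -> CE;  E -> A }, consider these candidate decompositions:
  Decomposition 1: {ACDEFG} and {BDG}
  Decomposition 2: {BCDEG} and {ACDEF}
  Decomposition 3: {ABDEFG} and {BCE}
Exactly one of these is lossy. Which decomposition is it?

Decomposition 1: common = {DG}, closure = {DG} → lossy.
Decomposition 2: common = {CDE}, closure = {ACDEF} → lossless.
Decomposition 3: common = {BE}, closure = {ABCEF} → lossless.

Decomposition 1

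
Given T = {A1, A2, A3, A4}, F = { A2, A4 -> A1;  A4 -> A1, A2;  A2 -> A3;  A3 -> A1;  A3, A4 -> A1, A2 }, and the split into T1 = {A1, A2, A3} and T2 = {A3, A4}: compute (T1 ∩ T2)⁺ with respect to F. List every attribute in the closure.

A1, A3

T1 ∩ T2 = {A3}.
A3 → A1 applies, adding A1
Closure: {A1, A3}.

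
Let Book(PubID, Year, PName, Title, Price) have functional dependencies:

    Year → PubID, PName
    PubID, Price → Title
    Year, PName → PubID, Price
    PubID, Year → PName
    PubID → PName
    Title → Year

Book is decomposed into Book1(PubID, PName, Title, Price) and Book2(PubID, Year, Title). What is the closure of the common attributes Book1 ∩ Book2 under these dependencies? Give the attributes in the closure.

Book1 ∩ Book2 = {PubID, Title}.
PubID → PName applies, adding PName
Title → Year applies, adding Year
Year, PName → PubID, Price applies, adding Price
Closure: {PubID, Year, PName, Title, Price}.

PubID, Year, PName, Title, Price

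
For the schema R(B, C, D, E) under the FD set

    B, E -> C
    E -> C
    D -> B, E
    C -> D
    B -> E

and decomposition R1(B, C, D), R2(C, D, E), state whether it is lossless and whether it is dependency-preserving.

Lossless test: (C, D)⁺ = {B, C, D, E}, which contains all of one fragment — lossless.
Dependency preservation: B, E → C; D → B, E; B → E are not contained in any single fragment, but the restricted closure of each left-hand side across the fragments still reaches the right-hand side; the remaining FDs each lie inside some fragment. All dependencies are preserved.

lossless and dependency-preserving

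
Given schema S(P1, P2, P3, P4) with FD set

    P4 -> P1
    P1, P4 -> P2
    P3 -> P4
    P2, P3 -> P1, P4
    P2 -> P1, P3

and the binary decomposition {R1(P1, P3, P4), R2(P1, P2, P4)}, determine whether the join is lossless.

Yes

Common attributes: R1 ∩ R2 = {P1, P4}.
Closure of {P1, P4}: P1, P4 → P2 applies, adding P2; P2 → P1, P3 applies, adding P3. So (P1, P4)⁺ = {P1, P2, P3, P4}.
This closure contains every attribute of R1, so R1 ∩ R2 → R1. The join is lossless.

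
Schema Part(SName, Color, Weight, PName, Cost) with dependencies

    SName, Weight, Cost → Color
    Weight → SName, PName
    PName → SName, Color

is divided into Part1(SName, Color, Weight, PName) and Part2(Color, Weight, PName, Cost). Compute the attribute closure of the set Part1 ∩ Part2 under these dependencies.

SName, Color, Weight, PName

Part1 ∩ Part2 = {Color, Weight, PName}.
Weight → SName, PName applies, adding SName
Closure: {SName, Color, Weight, PName}.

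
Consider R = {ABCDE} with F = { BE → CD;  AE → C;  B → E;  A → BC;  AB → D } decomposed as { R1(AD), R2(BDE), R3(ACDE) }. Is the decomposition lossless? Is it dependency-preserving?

lossy and not dependency-preserving

Lossless test (chase): Rows 1 and 3 agree on A; apply A→BC and equate their BC entries. Rows 1 and 3 agree on B; apply B→E and equate their E entries. No row becomes fully distinguished — the join is lossy.
Dependency preservation: the restricted closure of {BE} across the fragments never reaches {CD}, so BE → CD cannot be enforced without a join — not preserved.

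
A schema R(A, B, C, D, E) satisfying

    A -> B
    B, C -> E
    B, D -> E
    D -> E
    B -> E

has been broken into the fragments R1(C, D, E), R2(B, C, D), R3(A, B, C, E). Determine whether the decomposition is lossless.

Chase test. Columns are A, B, C, D, E; row i has aⱼ where attribute j ∈ Ri, else bᵢⱼ.
Initial tableau (one row per fragment):
  row 1: b11 b12 a3 a4 a5
  row 2: b21 a2 a3 a4 b25
  row 3: a1 a2 a3 b34 a5
Rows 2 and 3 agree on B, C; apply B, C→E and equate their E entries.
No row becomes fully distinguished — the join is lossy.

No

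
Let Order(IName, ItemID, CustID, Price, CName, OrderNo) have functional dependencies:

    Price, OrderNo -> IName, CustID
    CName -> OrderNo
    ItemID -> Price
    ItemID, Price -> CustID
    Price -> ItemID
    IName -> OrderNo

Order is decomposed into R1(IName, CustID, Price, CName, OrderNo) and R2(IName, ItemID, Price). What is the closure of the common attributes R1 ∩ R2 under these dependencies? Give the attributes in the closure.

R1 ∩ R2 = {IName, Price}.
Price → ItemID applies, adding ItemID
IName → OrderNo applies, adding OrderNo
Price, OrderNo → IName, CustID applies, adding CustID
Closure: {IName, ItemID, CustID, Price, OrderNo}.

IName, ItemID, CustID, Price, OrderNo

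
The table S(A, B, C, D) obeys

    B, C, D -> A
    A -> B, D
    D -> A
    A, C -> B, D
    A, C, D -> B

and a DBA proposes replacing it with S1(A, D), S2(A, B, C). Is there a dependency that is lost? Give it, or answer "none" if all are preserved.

B, C, D → A: restricted closure across fragments reaches A.
A → B, D: restricted closure across fragments reaches B, D.
D → A lies within S1.
A, C → B, D: restricted closure across fragments reaches B, D.
A, C, D → B: restricted closure across fragments reaches B.
Every dependency is enforceable on the fragments, so the decomposition is dependency-preserving.

none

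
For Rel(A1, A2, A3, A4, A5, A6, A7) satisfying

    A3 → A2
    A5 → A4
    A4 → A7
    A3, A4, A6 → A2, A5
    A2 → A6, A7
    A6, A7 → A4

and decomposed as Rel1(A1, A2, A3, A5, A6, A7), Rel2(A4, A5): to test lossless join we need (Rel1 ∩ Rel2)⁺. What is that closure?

A4, A5, A7

Rel1 ∩ Rel2 = {A5}.
A5 → A4 applies, adding A4
A4 → A7 applies, adding A7
Closure: {A4, A5, A7}.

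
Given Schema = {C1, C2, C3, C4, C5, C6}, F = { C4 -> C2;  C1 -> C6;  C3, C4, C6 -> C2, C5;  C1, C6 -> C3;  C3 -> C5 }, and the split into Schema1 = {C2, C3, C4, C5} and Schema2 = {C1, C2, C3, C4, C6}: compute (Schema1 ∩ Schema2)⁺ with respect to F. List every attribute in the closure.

Schema1 ∩ Schema2 = {C2, C3, C4}.
C3 → C5 applies, adding C5
Closure: {C2, C3, C4, C5}.

C2, C3, C4, C5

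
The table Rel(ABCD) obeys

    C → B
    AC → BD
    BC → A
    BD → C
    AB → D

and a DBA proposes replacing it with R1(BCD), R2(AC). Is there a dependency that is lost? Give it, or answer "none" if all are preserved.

Check AB → D: no single fragment contains all of {ABD}, and the restricted closure of {AB} across the fragments never reaches {D}.
C → B is preserved.
AC → BD is preserved.
BC → A is preserved.
BD → C is preserved.

AB → D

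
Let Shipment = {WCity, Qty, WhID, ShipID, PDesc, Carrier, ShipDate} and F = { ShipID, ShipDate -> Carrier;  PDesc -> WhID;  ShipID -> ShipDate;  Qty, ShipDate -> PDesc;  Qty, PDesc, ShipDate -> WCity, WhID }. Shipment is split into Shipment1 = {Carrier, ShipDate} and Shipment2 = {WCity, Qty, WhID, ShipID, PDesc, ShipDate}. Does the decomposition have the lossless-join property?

No

Common attributes: Shipment1 ∩ Shipment2 = {ShipDate}.
No dependency enlarges {ShipDate}, so (ShipDate)⁺ = {ShipDate}.
The closure contains neither all of Shipment1 = {Carrier, ShipDate} nor all of Shipment2 = {WCity, Qty, WhID, ShipID, PDesc, ShipDate}, so the common attributes are not a superkey of either fragment. The join is lossy.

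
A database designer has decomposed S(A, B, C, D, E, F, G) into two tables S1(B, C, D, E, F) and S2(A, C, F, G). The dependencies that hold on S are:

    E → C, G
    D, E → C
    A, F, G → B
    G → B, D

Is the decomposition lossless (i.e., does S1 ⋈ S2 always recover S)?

Common attributes: S1 ∩ S2 = {C, F}.
No dependency enlarges {C, F}, so (C, F)⁺ = {C, F}.
The closure contains neither all of S1 = {B, C, D, E, F} nor all of S2 = {A, C, F, G}, so the common attributes are not a superkey of either fragment. The join is lossy.

No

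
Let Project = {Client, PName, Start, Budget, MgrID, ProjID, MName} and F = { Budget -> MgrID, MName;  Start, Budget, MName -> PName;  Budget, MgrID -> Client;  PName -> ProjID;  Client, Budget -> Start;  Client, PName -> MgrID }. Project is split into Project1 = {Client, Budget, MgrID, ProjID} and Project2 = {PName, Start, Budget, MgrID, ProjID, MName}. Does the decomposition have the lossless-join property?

Yes

Common attributes: Project1 ∩ Project2 = {Budget, MgrID, ProjID}.
Closure of {Budget, MgrID, ProjID}: Budget → MgrID, MName applies, adding MName; Budget, MgrID → Client applies, adding Client; Client, Budget → Start applies, adding Start; Start, Budget, MName → PName applies, adding PName. So (Budget, MgrID, ProjID)⁺ = {Client, PName, Start, Budget, MgrID, ProjID, MName}.
This closure contains every attribute of Project1, so Project1 ∩ Project2 → Project1. The join is lossless.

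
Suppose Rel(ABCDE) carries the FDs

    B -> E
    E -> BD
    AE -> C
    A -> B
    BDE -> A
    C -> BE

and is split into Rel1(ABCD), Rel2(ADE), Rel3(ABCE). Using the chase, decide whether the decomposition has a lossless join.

Chase test. Columns are ABCDE; row i has aⱼ where attribute j ∈ Reli, else bᵢⱼ.
Initial tableau (one row per fragment):
  row 1: a1 a2 a3 a4 b15
  row 2: a1 b22 b23 a4 a5
  row 3: a1 a2 a3 b34 a5
Rows 1 and 3 agree on B; apply B→E and equate their E entries.
Rows 1 and 2 agree on E; apply E→BD and equate their BD entries.
Rows 1 and 3 agree on E; apply E→BD and equate their BD entries.
Rows 1 and 2 agree on AE; apply AE→C and equate their C entries.
Row 1 is now all distinguished symbols — the join is lossless.

Yes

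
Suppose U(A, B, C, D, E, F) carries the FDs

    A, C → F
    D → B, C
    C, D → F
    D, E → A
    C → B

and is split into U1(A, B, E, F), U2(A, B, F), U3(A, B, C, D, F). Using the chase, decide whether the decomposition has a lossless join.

No

Chase test. Columns are A, B, C, D, E, F; row i has aⱼ where attribute j ∈ Ui, else bᵢⱼ.
Initial tableau (one row per fragment):
  row 1: a1 a2 b13 b14 a5 a6
  row 2: a1 a2 b23 b24 b25 a6
  row 3: a1 a2 a3 a4 b35 a6
No row becomes fully distinguished — the join is lossy.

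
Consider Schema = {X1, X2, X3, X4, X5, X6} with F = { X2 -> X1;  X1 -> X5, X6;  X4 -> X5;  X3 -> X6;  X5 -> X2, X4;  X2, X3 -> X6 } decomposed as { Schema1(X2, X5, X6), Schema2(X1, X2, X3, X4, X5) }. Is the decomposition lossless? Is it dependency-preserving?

Lossless test: (X2, X5)⁺ = {X1, X2, X4, X5, X6}, which contains all of one fragment — lossless.
Dependency preservation: the restricted closure of {X3} across the fragments never reaches {X6}, so X3 → X6 cannot be enforced without a join — not preserved.

lossless but not dependency-preserving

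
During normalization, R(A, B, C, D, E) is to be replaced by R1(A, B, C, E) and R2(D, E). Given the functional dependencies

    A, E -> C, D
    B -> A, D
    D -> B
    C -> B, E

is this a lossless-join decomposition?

No

Common attributes: R1 ∩ R2 = {E}.
No dependency enlarges {E}, so (E)⁺ = {E}.
The closure contains neither all of R1 = {A, B, C, E} nor all of R2 = {D, E}, so the common attributes are not a superkey of either fragment. The join is lossy.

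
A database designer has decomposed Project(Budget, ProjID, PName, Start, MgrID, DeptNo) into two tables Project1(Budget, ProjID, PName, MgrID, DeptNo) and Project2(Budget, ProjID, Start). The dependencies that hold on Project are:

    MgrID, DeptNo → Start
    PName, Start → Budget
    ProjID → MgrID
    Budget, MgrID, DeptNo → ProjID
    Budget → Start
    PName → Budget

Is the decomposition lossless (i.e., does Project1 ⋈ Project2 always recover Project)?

Yes

Common attributes: Project1 ∩ Project2 = {Budget, ProjID}.
Closure of {Budget, ProjID}: ProjID → MgrID applies, adding MgrID; Budget → Start applies, adding Start. So (Budget, ProjID)⁺ = {Budget, ProjID, Start, MgrID}.
This closure contains every attribute of Project2, so Project1 ∩ Project2 → Project2. The join is lossless.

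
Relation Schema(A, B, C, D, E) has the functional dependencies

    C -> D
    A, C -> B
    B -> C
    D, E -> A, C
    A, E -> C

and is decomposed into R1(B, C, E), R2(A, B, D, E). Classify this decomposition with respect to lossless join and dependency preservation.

Lossless test: (B, E)⁺ = {A, B, C, D, E}, which contains all of one fragment — lossless.
Dependency preservation: the restricted closure of {C} across the fragments never reaches {D}, so C → D cannot be enforced without a join — not preserved.

lossless but not dependency-preserving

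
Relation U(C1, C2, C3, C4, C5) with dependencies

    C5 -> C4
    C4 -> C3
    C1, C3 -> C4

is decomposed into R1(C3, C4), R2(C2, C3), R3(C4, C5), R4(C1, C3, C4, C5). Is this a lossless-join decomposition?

Chase test. Columns are C1, C2, C3, C4, C5; row i has aⱼ where attribute j ∈ Ri, else bᵢⱼ.
Initial tableau (one row per fragment):
  row 1: b11 b12 a3 a4 b15
  row 2: b21 a2 a3 b24 b25
  row 3: b31 b32 b33 a4 a5
  row 4: a1 b42 a3 a4 a5
Rows 1 and 3 agree on C4; apply C4→C3 and equate their C3 entries.
No row becomes fully distinguished — the join is lossy.

No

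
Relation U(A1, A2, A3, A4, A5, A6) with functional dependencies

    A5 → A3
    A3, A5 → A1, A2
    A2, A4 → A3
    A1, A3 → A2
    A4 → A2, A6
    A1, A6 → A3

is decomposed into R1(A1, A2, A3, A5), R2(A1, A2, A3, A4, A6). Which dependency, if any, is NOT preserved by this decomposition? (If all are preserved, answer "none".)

none

A5 → A3 lies within R1.
A3, A5 → A1, A2 lies within R1.
A2, A4 → A3 lies within R2.
A1, A3 → A2 lies within R1.
A4 → A2, A6 lies within R2.
A1, A6 → A3 lies within R2.
Every dependency is enforceable on the fragments, so the decomposition is dependency-preserving.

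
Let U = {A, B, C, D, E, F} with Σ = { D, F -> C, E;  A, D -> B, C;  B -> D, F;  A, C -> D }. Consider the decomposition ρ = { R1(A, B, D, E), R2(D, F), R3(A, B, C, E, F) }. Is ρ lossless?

Yes

Chase test. Columns are A, B, C, D, E, F; row i has aⱼ where attribute j ∈ Ri, else bᵢⱼ.
Initial tableau (one row per fragment):
  row 1: a1 a2 b13 a4 a5 b16
  row 2: b21 b22 b23 a4 b25 a6
  row 3: a1 a2 a3 b34 a5 a6
Rows 1 and 3 agree on B; apply B→D, F and equate their D, F entries.
Rows 1 and 2 agree on D, F; apply D, F→C, E and equate their C, E entries.
Rows 1 and 3 agree on D, F; apply D, F→C, E and equate their C, E entries.
Row 1 is now all distinguished symbols — the join is lossless.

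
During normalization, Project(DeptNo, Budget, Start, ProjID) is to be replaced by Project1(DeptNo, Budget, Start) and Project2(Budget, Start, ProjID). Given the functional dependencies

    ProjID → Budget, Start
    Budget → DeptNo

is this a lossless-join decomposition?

Common attributes: Project1 ∩ Project2 = {Budget, Start}.
Closure of {Budget, Start}: Budget → DeptNo applies, adding DeptNo. So (Budget, Start)⁺ = {DeptNo, Budget, Start}.
This closure contains every attribute of Project1, so Project1 ∩ Project2 → Project1. The join is lossless.

Yes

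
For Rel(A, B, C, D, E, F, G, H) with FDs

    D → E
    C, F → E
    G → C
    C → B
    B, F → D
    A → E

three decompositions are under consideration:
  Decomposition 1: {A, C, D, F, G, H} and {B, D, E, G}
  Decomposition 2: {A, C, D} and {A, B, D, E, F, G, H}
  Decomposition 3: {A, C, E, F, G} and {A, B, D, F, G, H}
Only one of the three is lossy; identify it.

Decomposition 2

Decomposition 1: common = {D, G}, closure = {B, C, D, E, G} → lossless.
Decomposition 2: common = {A, D}, closure = {A, D, E} → lossy.
Decomposition 3: common = {A, F, G}, closure = {A, B, C, D, E, F, G} → lossless.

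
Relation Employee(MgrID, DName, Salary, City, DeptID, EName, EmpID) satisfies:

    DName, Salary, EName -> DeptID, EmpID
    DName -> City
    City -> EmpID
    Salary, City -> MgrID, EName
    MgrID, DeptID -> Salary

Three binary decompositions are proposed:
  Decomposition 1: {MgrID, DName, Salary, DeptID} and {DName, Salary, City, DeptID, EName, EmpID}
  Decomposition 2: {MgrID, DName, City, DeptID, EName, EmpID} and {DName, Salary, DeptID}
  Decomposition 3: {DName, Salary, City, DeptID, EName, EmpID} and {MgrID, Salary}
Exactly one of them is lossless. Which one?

Decomposition 1: common = {DName, Salary, DeptID}, closure = {MgrID, DName, Salary, City, DeptID, EName, EmpID} → lossless.
Decomposition 2: common = {DName, DeptID}, closure = {DName, City, DeptID, EmpID} → lossy.
Decomposition 3: common = {Salary}, closure = {Salary} → lossy.

Decomposition 1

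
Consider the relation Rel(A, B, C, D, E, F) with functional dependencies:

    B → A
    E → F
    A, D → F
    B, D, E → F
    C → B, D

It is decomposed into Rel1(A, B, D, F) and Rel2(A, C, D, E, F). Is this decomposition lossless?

Common attributes: Rel1 ∩ Rel2 = {A, D, F}.
No dependency enlarges {A, D, F}, so (A, D, F)⁺ = {A, D, F}.
The closure contains neither all of Rel1 = {A, B, D, F} nor all of Rel2 = {A, C, D, E, F}, so the common attributes are not a superkey of either fragment. The join is lossy.

No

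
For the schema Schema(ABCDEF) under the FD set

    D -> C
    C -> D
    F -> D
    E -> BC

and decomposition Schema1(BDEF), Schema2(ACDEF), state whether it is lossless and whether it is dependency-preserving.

Lossless test: (DEF)⁺ = {BCDEF}, which contains all of one fragment — lossless.
Dependency preservation: E → BC is not contained in any single fragment, but the restricted closure of its left-hand side across the fragments still reaches the right-hand side; the remaining FDs each lie inside some fragment. All dependencies are preserved.

lossless and dependency-preserving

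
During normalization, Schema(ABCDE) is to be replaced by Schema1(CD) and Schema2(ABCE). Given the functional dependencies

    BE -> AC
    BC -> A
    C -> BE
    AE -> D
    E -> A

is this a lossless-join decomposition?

Yes

Common attributes: Schema1 ∩ Schema2 = {C}.
Closure of {C}: C → BE applies, adding BE; E → A applies, adding A; AE → D applies, adding D. So (C)⁺ = {ABCDE}.
This closure contains every attribute of Schema1, so Schema1 ∩ Schema2 → Schema1. The join is lossless.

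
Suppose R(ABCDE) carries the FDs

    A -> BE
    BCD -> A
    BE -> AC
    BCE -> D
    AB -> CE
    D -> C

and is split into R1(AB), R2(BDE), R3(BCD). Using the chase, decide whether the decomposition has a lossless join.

Chase test. Columns are ABCDE; row i has aⱼ where attribute j ∈ Ri, else bᵢⱼ.
Initial tableau (one row per fragment):
  row 1: a1 a2 b13 b14 b15
  row 2: b21 a2 b23 a4 a5
  row 3: b31 a2 a3 a4 b35
Rows 2 and 3 agree on D; apply D→C and equate their C entries.
Rows 2 and 3 agree on BCD; apply BCD→A and equate their A entries.
Rows 2 and 3 agree on AB; apply AB→CE and equate their CE entries.
No row becomes fully distinguished — the join is lossy.

No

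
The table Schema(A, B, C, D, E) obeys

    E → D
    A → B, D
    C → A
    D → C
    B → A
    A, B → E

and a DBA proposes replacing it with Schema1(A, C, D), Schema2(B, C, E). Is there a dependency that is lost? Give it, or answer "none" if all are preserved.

none

E → D: restricted closure across fragments reaches D.
A → B, D: restricted closure across fragments reaches B, D.
C → A lies within Schema1.
D → C lies within Schema1.
B → A: restricted closure across fragments reaches A.
A, B → E: restricted closure across fragments reaches E.
Every dependency is enforceable on the fragments, so the decomposition is dependency-preserving.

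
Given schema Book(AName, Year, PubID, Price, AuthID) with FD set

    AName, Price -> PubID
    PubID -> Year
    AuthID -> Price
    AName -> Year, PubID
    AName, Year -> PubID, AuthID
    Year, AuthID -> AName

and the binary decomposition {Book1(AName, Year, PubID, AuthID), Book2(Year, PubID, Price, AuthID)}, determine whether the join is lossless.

Yes

Common attributes: Book1 ∩ Book2 = {Year, PubID, AuthID}.
Closure of {Year, PubID, AuthID}: AuthID → Price applies, adding Price; Year, AuthID → AName applies, adding AName. So (Year, PubID, AuthID)⁺ = {AName, Year, PubID, Price, AuthID}.
This closure contains every attribute of Book1, so Book1 ∩ Book2 → Book1. The join is lossless.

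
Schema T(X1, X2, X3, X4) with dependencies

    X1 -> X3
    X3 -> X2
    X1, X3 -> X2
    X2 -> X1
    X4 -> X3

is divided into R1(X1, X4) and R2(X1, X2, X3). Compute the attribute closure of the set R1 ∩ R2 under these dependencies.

X1, X2, X3

R1 ∩ R2 = {X1}.
X1 → X3 applies, adding X3
X3 → X2 applies, adding X2
Closure: {X1, X2, X3}.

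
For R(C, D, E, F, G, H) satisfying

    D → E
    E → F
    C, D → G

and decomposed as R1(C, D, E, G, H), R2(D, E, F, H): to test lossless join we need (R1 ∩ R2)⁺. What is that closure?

R1 ∩ R2 = {D, E, H}.
E → F applies, adding F
Closure: {D, E, F, H}.

D, E, F, H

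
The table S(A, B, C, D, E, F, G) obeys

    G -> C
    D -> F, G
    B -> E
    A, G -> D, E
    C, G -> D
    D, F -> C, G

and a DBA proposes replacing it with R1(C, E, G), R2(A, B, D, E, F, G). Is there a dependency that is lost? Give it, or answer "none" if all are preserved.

G → C lies within R1.
D → F, G lies within R2.
B → E lies within R2.
A, G → D, E lies within R2.
C, G → D: restricted closure across fragments reaches D.
D, F → C, G: restricted closure across fragments reaches C, G.
Every dependency is enforceable on the fragments, so the decomposition is dependency-preserving.

none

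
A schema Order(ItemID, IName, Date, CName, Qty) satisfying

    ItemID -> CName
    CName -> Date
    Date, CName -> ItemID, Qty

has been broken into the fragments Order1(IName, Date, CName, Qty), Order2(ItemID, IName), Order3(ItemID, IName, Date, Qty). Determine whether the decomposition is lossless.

Chase test. Columns are ItemID, IName, Date, CName, Qty; row i has aⱼ where attribute j ∈ Orderi, else bᵢⱼ.
Initial tableau (one row per fragment):
  row 1: b11 a2 a3 a4 a5
  row 2: a1 a2 b23 b24 b25
  row 3: a1 a2 a3 b34 a5
Rows 2 and 3 agree on ItemID; apply ItemID→CName and equate their CName entries.
Rows 2 and 3 agree on CName; apply CName→Date and equate their Date entries.
Rows 2 and 3 agree on Date, CName; apply Date, CName→ItemID, Qty and equate their ItemID, Qty entries.
No row becomes fully distinguished — the join is lossy.

No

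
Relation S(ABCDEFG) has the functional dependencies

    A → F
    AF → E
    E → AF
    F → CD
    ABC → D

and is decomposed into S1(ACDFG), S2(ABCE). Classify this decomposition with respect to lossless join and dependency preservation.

Lossless test: (AC)⁺ = {ACDEF}, which is a superkey of neither fragment — lossy.
Dependency preservation: AF → E; E → AF; ABC → D are not contained in any single fragment, but the restricted closure of each left-hand side across the fragments still reaches the right-hand side; the remaining FDs each lie inside some fragment. All dependencies are preserved.

lossy but dependency-preserving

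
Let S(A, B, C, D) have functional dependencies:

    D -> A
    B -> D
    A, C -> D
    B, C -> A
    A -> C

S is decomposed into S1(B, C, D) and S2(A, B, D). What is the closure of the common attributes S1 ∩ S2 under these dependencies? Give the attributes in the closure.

S1 ∩ S2 = {B, D}.
D → A applies, adding A
A → C applies, adding C
Closure: {A, B, C, D}.

A, B, C, D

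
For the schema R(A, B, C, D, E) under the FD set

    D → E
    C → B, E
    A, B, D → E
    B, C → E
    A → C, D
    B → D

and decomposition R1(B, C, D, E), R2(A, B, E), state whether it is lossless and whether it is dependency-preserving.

Lossless test: (B, E)⁺ = {B, D, E}, which is a superkey of neither fragment — lossy.
Dependency preservation: the restricted closure of {A} across the fragments never reaches {C, D}, so A → C, D cannot be enforced without a join — not preserved.

lossy and not dependency-preserving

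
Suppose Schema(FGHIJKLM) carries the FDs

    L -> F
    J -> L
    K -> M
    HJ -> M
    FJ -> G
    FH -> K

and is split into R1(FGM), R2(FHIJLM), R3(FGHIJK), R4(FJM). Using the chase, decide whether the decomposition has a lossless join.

Yes

Chase test. Columns are FGHIJKLM; row i has aⱼ where attribute j ∈ Ri, else bᵢⱼ.
Initial tableau (one row per fragment):
  row 1: a1 a2 b13 b14 b15 b16 b17 a8
  row 2: a1 b22 a3 a4 a5 b26 a7 a8
  row 3: a1 a2 a3 a4 a5 a6 b37 b38
  row 4: a1 b42 b43 b44 a5 b46 b47 a8
Rows 2 and 3 agree on J; apply J→L and equate their L entries.
Rows 2 and 4 agree on J; apply J→L and equate their L entries.
Rows 2 and 3 agree on HJ; apply HJ→M and equate their M entries.
Rows 2 and 3 agree on FJ; apply FJ→G and equate their G entries.
Rows 2 and 4 agree on FJ; apply FJ→G and equate their G entries.
Rows 2 and 3 agree on FH; apply FH→K and equate their K entries.
Row 2 is now all distinguished symbols — the join is lossless.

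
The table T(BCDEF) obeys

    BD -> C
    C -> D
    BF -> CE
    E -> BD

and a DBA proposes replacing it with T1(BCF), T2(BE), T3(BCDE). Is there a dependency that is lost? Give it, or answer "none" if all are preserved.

Check BF → CE: no single fragment contains all of {BCEF}, and the restricted closure of {BF} across the fragments never reaches {CE}.
BD → C is preserved.
C → D is preserved.
E → BD is preserved.

BF -> CE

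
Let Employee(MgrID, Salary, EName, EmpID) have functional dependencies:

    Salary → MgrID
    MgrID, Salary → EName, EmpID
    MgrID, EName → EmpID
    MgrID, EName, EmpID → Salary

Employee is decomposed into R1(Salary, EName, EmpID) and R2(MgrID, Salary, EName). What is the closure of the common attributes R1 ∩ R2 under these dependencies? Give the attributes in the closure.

R1 ∩ R2 = {Salary, EName}.
Salary → MgrID applies, adding MgrID
MgrID, Salary → EName, EmpID applies, adding EmpID
Closure: {MgrID, Salary, EName, EmpID}.

MgrID, Salary, EName, EmpID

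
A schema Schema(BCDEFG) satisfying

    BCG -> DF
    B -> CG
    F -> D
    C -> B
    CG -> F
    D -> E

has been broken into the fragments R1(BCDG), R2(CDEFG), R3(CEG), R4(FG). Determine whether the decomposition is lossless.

Chase test. Columns are BCDEFG; row i has aⱼ where attribute j ∈ Ri, else bᵢⱼ.
Initial tableau (one row per fragment):
  row 1: a1 a2 a3 b14 b15 a6
  row 2: b21 a2 a3 a4 a5 a6
  row 3: b31 a2 b33 a4 b35 a6
  row 4: b41 b42 b43 b44 a5 a6
Rows 2 and 4 agree on F; apply F→D and equate their D entries.
Rows 1 and 2 agree on C; apply C→B and equate their B entries.
Rows 1 and 3 agree on C; apply C→B and equate their B entries.
Rows 1 and 2 agree on CG; apply CG→F and equate their F entries.
Rows 1 and 3 agree on CG; apply CG→F and equate their F entries.
Rows 1 and 2 agree on D; apply D→E and equate their E entries.
Rows 1 and 4 agree on D; apply D→E and equate their E entries.
Rows 1 and 3 agree on BCG; apply BCG→DF and equate their DF entries.
Row 1 is now all distinguished symbols — the join is lossless.

Yes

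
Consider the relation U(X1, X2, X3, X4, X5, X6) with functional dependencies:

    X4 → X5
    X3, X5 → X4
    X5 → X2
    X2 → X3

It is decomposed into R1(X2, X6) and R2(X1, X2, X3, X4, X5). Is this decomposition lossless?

Common attributes: R1 ∩ R2 = {X2}.
Closure of {X2}: X2 → X3 applies, adding X3. So (X2)⁺ = {X2, X3}.
The closure contains neither all of R1 = {X2, X6} nor all of R2 = {X1, X2, X3, X4, X5}, so the common attributes are not a superkey of either fragment. The join is lossy.

No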